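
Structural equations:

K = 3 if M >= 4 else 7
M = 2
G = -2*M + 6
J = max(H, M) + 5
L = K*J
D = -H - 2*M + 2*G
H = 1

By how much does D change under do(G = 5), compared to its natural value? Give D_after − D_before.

6

Intervening sets G = 5 and removes its equation (G = -2*M + 6).
D = -H - 2*M + 2*G  [with H=1, M=2, G=5]  = 5
Without intervention: G = -2*M + 6  [with M=2]  = 2; D = -H - 2*M + 2*G  [with H=1, M=2, G=2]  = -1.
Change = 5 − (-1) = 6.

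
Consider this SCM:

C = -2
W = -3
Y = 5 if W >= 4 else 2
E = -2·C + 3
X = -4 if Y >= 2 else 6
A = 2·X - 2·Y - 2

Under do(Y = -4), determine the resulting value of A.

The intervention breaks the incoming arrows to Y: Y = 5 if W >= 4 else 2 no longer applies, and Y = -4.
X = -4 if Y >= 2 else 6  [with Y=-4]  = 6
A = 2·X - 2·Y - 2  [with X=6, Y=-4]  = 18

18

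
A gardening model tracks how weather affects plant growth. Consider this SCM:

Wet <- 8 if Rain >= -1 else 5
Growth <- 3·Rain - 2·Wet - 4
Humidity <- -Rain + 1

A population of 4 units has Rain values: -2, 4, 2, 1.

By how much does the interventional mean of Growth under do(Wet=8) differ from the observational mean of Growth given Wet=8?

-3.25

Every unit gets Wet=8 under the intervention. Growth values become -26, -8, -14, -17; E[Growth|do(Wet=8)] = -16.25.
Observing Wet=8 restricts to units where Wet's equation naturally yields 8: Rain ∈ {4, 2, 1}. In that subpopulation Growth = -8, -14, -17, mean -13.
Difference = -16.25 − (-13) = -3.25.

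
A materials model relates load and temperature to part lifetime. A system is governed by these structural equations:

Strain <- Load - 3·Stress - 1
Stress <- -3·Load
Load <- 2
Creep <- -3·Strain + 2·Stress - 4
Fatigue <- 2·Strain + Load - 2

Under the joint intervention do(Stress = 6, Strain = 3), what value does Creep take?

Setting Stress = 6, Strain = 3 by intervention discards those variables' equations.
Creep = -3·Strain + 2·Stress - 4  [with Strain=3, Stress=6]  = -1

-1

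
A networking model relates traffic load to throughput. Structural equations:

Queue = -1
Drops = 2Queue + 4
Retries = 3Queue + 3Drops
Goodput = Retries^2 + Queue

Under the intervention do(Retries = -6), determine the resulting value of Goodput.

The intervention breaks the incoming arrows to Retries: Retries = 3Queue + 3Drops no longer applies, and Retries = -6.
Goodput = Retries^2 + Queue  [with Retries=-6, Queue=-1]  = 35

35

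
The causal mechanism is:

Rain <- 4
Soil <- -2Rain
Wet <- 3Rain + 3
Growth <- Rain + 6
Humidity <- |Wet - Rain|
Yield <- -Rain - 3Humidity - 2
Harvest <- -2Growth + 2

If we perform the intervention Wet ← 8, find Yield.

-18

The intervention breaks the incoming arrows to Wet: Wet <- 3Rain + 3 no longer applies, and Wet = 8.
Humidity = |Wet - Rain|  [with Wet=8, Rain=4]  = 4
Yield = -Rain - 3Humidity - 2  [with Rain=4, Humidity=4]  = -18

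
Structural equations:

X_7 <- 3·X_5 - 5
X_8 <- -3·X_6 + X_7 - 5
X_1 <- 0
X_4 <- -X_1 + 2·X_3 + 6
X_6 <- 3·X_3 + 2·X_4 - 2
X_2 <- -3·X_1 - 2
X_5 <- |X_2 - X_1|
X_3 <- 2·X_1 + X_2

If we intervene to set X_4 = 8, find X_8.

do(X_4=8) replaces the equation X_4 <- -X_1 + 2·X_3 + 6 with the constant X_4 = 8.
X_2 = -3·X_1 - 2  [with X_1=0]  = -2
X_3 = 2·X_1 + X_2  [with X_1=0, X_2=-2]  = -2
X_5 = |X_2 - X_1|  [with X_2=-2, X_1=0]  = 2
X_6 = 3·X_3 + 2·X_4 - 2  [with X_3=-2, X_4=8]  = 8
X_7 = 3·X_5 - 5  [with X_5=2]  = 1
X_8 = -3·X_6 + X_7 - 5  [with X_6=8, X_7=1]  = -28

-28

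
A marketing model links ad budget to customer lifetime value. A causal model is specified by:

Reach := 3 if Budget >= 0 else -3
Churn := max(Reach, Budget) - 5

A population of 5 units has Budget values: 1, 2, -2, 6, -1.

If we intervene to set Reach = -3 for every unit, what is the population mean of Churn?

-3.8

do(Reach=-3) breaks Reach's dependence on Budget. With Reach=-3 fixed, Churn across the units is -4, -3, -7, 1, -6, mean -3.8.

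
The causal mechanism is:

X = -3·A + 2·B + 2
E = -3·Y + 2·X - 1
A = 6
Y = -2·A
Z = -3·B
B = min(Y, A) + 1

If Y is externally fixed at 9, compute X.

Under do(Y=9), the mechanism Y = -2·A is discarded; Y is fixed at 9.
B = min(Y, A) + 1  [with Y=9, A=6]  = 7
X = -3·A + 2·B + 2  [with A=6, B=7]  = -2

-2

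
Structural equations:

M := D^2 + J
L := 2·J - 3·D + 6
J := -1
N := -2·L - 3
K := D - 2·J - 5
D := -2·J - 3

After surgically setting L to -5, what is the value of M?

0

The intervention breaks the incoming arrows to L: L := 2·J - 3·D + 6 no longer applies, and L = -5.
M is not downstream of the intervention, so its value is determined by the original equations.
D = -2·J - 3  [with J=-1]  = -1
M = D^2 + J  [with D=-1, J=-1]  = 0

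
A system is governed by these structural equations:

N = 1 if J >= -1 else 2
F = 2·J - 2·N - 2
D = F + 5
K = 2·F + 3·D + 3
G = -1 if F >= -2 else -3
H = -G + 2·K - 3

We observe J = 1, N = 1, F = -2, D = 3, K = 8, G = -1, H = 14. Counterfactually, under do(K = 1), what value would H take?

Under do(K=1), the mechanism K = 2·F + 3·D + 3 is discarded; K is fixed at 1.
N = 1 if J >= -1 else 2  [with J=1]  = 1
F = 2·J - 2·N - 2  [with J=1, N=1]  = -2
G = -1 if F >= -2 else -3  [with F=-2]  = -1
H = -G + 2·K - 3  [with G=-1, K=1]  = 0

0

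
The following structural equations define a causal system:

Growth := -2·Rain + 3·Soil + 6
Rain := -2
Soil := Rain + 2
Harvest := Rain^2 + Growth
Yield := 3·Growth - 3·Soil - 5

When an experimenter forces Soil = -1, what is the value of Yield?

Under do(Soil=-1), the mechanism Soil := Rain + 2 is discarded; Soil is fixed at -1.
Growth = -2·Rain + 3·Soil + 6  [with Rain=-2, Soil=-1]  = 7
Yield = 3·Growth - 3·Soil - 5  [with Growth=7, Soil=-1]  = 19

19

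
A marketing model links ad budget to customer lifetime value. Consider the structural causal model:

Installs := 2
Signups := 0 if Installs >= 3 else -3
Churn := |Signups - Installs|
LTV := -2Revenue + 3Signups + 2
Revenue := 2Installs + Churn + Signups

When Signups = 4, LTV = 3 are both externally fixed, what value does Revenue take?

10

The joint intervention fixes Signups = 4, LTV = 3, removing each variable's own equation.
Churn = |Signups - Installs|  [with Signups=4, Installs=2]  = 2
Revenue = 2Installs + Churn + Signups  [with Installs=2, Churn=2, Signups=4]  = 10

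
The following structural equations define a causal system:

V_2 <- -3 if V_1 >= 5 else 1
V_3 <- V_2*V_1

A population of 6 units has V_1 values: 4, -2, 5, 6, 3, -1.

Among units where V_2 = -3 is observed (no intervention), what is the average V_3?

-16.5

E[V_3|V_2=-3] averages over only the 2 units with V_2=-3 (V_1 = 5, 6): V_3 = -15, -18, mean -16.5.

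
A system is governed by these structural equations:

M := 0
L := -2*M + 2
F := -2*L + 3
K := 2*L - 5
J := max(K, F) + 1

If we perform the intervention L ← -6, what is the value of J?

16

do(L=-6) replaces the equation L := -2*M + 2 with the constant L = -6.
F = -2*L + 3  [with L=-6]  = 15
K = 2*L - 5  [with L=-6]  = -17
J = max(K, F) + 1  [with K=-17, F=15]  = 16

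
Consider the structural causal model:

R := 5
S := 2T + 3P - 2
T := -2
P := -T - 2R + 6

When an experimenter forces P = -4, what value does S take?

The intervention breaks the incoming arrows to P: P := -T - 2R + 6 no longer applies, and P = -4.
S = 2T + 3P - 2  [with T=-2, P=-4]  = -18

-18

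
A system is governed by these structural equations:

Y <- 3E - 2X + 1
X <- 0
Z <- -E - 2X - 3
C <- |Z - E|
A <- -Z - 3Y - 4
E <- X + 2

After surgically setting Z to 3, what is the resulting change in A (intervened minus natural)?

The intervention breaks the incoming arrows to Z: Z <- -E - 2X - 3 no longer applies, and Z = 3.
E = X + 2  [with X=0]  = 2
Y = 3E - 2X + 1  [with E=2, X=0]  = 7
A = -Z - 3Y - 4  [with Z=3, Y=7]  = -28
Without intervention: E = X + 2  [with X=0]  = 2; Z = -E - 2X - 3  [with E=2, X=0]  = -5; Y = 3E - 2X + 1  [with E=2, X=0]  = 7; A = -Z - 3Y - 4  [with Z=-5, Y=7]  = -20.
Change = -28 − (-20) = -8.

-8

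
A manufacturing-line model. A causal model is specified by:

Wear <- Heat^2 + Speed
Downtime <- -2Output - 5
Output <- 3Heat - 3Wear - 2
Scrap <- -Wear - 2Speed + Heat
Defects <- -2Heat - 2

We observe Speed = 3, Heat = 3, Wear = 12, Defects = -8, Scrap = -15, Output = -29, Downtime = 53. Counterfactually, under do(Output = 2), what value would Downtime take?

-9

Intervening sets Output = 2 and removes its equation (Output <- 3Heat - 3Wear - 2).
Downtime = -2Output - 5  [with Output=2]  = -9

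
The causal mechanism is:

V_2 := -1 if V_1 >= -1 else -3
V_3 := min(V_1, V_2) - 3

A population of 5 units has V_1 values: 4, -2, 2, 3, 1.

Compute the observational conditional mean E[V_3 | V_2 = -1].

-4

Conditioning on V_2=-1 selects the 4 unit(s) with V_1 ∈ {4, 2, 3, 1}. Their V_3 values: -4, -4, -4, -4. Mean = -4.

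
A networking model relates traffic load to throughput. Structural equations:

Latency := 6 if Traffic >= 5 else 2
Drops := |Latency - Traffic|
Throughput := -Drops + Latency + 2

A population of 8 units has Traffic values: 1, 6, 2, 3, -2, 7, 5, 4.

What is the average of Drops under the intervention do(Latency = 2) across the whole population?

2.5

do(Latency=2) breaks Latency's dependence on Traffic. With Latency=2 fixed, Drops across the units is 1, 4, 0, 1, 4, 5, 3, 2, mean 2.5.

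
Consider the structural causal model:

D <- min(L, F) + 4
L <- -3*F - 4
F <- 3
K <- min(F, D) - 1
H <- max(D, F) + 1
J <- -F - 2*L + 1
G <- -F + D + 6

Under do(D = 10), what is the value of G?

13

do(D=10) replaces the equation D <- min(L, F) + 4 with the constant D = 10.
G = -F + D + 6  [with F=3, D=10]  = 13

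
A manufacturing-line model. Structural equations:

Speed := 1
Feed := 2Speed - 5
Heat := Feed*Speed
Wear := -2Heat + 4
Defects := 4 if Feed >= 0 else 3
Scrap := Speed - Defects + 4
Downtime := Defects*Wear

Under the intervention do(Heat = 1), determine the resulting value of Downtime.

The intervention breaks the incoming arrows to Heat: Heat := Feed*Speed no longer applies, and Heat = 1.
Feed = 2Speed - 5  [with Speed=1]  = -3
Wear = -2Heat + 4  [with Heat=1]  = 2
Defects = 4 if Feed >= 0 else 3  [with Feed=-3]  = 3
Downtime = Defects*Wear  [with Defects=3, Wear=2]  = 6

6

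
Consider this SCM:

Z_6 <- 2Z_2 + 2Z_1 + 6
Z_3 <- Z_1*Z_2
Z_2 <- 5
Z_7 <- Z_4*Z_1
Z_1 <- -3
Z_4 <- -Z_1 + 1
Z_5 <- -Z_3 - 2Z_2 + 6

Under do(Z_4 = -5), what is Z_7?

15

The intervention breaks the incoming arrows to Z_4: Z_4 <- -Z_1 + 1 no longer applies, and Z_4 = -5.
Z_7 = Z_4*Z_1  [with Z_4=-5, Z_1=-3]  = 15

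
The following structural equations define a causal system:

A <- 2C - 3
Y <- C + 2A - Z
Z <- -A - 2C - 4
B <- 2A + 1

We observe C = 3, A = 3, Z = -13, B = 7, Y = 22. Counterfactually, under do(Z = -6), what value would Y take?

do(Z=-6) replaces the equation Z <- -A - 2C - 4 with the constant Z = -6.
A = 2C - 3  [with C=3]  = 3
Y = C + 2A - Z  [with C=3, A=3, Z=-6]  = 15

15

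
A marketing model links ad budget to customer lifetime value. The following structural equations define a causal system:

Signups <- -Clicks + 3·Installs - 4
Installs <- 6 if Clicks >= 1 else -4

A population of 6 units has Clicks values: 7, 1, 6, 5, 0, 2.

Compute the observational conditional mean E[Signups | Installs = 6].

9.8

Conditioning on Installs=6 selects the 5 unit(s) with Clicks ∈ {7, 1, 6, 5, 2}. Their Signups values: 7, 13, 8, 9, 12. Mean = 9.8.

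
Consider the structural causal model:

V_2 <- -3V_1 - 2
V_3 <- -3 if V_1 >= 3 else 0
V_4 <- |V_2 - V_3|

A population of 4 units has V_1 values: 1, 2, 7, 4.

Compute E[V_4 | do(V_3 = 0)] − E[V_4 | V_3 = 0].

6

Every unit gets V_3=0 under the intervention. V_4 values become 5, 8, 23, 14; E[V_4|do(V_3=0)] = 12.5.
Observing V_3=0 restricts to units where V_3's equation naturally yields 0: V_1 ∈ {1, 2}. In that subpopulation V_4 = 5, 8, mean 6.5.
Difference = 12.5 − 6.5 = 6.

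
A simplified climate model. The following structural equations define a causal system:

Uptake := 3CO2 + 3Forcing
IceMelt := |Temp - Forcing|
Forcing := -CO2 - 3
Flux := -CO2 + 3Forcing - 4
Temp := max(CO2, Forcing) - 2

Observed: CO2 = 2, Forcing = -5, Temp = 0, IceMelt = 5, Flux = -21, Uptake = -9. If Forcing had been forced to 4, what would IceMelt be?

Under do(Forcing=4), the mechanism Forcing := -CO2 - 3 is discarded; Forcing is fixed at 4.
Temp = max(CO2, Forcing) - 2  [with CO2=2, Forcing=4]  = 2
IceMelt = |Temp - Forcing|  [with Temp=2, Forcing=4]  = 2

2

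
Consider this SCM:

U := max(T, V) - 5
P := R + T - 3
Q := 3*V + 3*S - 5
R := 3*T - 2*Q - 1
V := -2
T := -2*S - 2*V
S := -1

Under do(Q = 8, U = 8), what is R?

The joint intervention fixes Q = 8, U = 8, removing each variable's own equation.
T = -2*S - 2*V  [with S=-1, V=-2]  = 6
R = 3*T - 2*Q - 1  [with T=6, Q=8]  = 1

1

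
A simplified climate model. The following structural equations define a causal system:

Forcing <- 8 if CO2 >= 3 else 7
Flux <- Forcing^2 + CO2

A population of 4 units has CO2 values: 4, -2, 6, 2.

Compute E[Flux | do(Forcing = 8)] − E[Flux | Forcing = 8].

-2.5

Under do(Forcing=8), Forcing's equation is replaced by Forcing=8 for every unit. Per-unit Flux: 68, 62, 70, 66. Mean = 66.5.
Observing Forcing=8 restricts to units where Forcing's equation naturally yields 8: CO2 ∈ {4, 6}. In that subpopulation Flux = 68, 70, mean 69.
Difference = 66.5 − 69 = -2.5.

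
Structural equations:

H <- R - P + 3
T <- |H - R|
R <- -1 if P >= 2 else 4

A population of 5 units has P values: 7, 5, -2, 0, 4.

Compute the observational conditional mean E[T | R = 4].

4

Conditioning on R=4 selects the 2 unit(s) with P ∈ {-2, 0}. Their T values: 5, 3. Mean = 4.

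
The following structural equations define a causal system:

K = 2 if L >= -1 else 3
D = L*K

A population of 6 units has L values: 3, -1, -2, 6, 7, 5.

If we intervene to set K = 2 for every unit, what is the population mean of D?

do(K=2) breaks K's dependence on L. With K=2 fixed, D across the units is 6, -2, -4, 12, 14, 10, mean 6.

6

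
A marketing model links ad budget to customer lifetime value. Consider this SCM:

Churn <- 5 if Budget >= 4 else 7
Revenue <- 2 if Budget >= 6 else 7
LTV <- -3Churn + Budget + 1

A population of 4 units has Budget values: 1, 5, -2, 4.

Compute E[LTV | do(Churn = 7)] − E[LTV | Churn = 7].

The intervention sets Churn=7 in all 4 units regardless of Budget. Recomputing LTV per unit gives -19, -15, -22, -16; average -18.
Conditioning on Churn=7 selects the 2 unit(s) with Budget ∈ {1, -2}. Their LTV values: -19, -22. Mean = -20.5.
Difference = -18 − (-20.5) = 2.5.

2.5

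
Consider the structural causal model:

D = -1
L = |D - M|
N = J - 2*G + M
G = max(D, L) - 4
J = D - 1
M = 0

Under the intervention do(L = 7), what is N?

The intervention breaks the incoming arrows to L: L = |D - M| no longer applies, and L = 7.
J = D - 1  [with D=-1]  = -2
G = max(D, L) - 4  [with D=-1, L=7]  = 3
N = J - 2*G + M  [with J=-2, G=3, M=0]  = -8

-8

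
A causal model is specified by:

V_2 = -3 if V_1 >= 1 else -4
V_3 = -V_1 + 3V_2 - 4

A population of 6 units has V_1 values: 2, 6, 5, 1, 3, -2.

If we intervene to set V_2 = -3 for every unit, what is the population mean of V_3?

-15.5

do(V_2=-3) breaks V_2's dependence on V_1. With V_2=-3 fixed, V_3 across the units is -15, -19, -18, -14, -16, -11, mean -15.5.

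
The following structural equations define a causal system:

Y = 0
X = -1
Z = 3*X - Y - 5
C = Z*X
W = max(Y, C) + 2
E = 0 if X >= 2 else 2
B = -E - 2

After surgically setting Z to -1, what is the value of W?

3

do(Z=-1) replaces the equation Z = 3*X - Y - 5 with the constant Z = -1.
C = Z*X  [with Z=-1, X=-1]  = 1
W = max(Y, C) + 2  [with Y=0, C=1]  = 3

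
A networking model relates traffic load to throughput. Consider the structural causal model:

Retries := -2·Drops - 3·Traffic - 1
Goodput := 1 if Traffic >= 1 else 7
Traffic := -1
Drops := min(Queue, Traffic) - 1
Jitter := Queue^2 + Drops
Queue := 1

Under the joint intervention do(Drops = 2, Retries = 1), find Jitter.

3

Setting Drops = 2, Retries = 1 by intervention discards those variables' equations.
Jitter = Queue^2 + Drops  [with Queue=1, Drops=2]  = 3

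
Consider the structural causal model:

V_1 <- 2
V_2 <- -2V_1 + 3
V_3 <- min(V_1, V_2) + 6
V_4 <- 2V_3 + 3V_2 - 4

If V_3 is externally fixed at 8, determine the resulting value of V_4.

The intervention breaks the incoming arrows to V_3: V_3 <- min(V_1, V_2) + 6 no longer applies, and V_3 = 8.
V_2 = -2V_1 + 3  [with V_1=2]  = -1
V_4 = 2V_3 + 3V_2 - 4  [with V_3=8, V_2=-1]  = 9

9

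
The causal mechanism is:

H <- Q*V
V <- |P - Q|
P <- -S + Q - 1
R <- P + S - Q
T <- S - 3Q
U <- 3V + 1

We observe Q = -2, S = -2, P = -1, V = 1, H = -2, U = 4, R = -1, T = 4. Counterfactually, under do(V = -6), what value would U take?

Under do(V=-6), the mechanism V <- |P - Q| is discarded; V is fixed at -6.
U = 3V + 1  [with V=-6]  = -17

-17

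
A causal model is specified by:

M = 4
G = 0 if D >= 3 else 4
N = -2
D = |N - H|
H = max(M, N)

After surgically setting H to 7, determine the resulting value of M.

4

Under do(H=7), the mechanism H = max(M, N) is discarded; H is fixed at 7.
M is not downstream of the intervention, so its value is determined by the original equations.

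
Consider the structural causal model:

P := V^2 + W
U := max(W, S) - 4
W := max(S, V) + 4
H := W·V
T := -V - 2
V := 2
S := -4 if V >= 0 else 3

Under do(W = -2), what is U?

The intervention breaks the incoming arrows to W: W := max(S, V) + 4 no longer applies, and W = -2.
S = -4 if V >= 0 else 3  [with V=2]  = -4
U = max(W, S) - 4  [with W=-2, S=-4]  = -6

-6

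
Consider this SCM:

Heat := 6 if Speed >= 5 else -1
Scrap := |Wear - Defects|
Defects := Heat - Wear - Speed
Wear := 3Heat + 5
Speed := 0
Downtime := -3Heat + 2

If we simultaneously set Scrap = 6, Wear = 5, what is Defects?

-6

Under do(Scrap = 6, Wear = 5), each intervened variable's structural equation is replaced by its fixed value.
Heat = 6 if Speed >= 5 else -1  [with Speed=0]  = -1
Defects = Heat - Wear - Speed  [with Heat=-1, Wear=5, Speed=0]  = -6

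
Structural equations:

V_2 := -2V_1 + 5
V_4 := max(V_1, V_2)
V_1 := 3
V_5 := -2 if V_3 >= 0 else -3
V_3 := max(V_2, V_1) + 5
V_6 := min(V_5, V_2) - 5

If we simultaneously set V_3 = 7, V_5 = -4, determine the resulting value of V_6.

Setting V_3 = 7, V_5 = -4 by intervention discards those variables' equations.
V_2 = -2V_1 + 5  [with V_1=3]  = -1
V_6 = min(V_5, V_2) - 5  [with V_5=-4, V_2=-1]  = -9

-9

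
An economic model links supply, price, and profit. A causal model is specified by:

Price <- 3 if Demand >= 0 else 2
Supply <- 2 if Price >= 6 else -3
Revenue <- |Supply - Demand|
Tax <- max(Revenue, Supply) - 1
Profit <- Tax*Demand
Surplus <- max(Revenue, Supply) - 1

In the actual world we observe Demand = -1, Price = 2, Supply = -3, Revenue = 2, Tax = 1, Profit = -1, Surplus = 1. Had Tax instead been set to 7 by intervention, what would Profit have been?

-7

The intervention breaks the incoming arrows to Tax: Tax <- max(Revenue, Supply) - 1 no longer applies, and Tax = 7.
Profit = Tax*Demand  [with Tax=7, Demand=-1]  = -7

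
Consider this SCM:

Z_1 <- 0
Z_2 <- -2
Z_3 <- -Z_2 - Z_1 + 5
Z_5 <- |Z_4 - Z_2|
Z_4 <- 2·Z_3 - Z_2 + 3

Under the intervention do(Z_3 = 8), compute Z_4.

The intervention breaks the incoming arrows to Z_3: Z_3 <- -Z_2 - Z_1 + 5 no longer applies, and Z_3 = 8.
Z_4 = 2·Z_3 - Z_2 + 3  [with Z_3=8, Z_2=-2]  = 21

21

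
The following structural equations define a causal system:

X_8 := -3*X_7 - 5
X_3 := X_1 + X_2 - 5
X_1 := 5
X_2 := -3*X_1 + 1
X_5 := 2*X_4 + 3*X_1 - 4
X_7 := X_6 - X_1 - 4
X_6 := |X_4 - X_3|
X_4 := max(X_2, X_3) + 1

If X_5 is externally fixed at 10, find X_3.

-14

do(X_5=10) replaces the equation X_5 := 2*X_4 + 3*X_1 - 4 with the constant X_5 = 10.
X_3 is not downstream of the intervention, so its value is determined by the original equations.
X_2 = -3*X_1 + 1  [with X_1=5]  = -14
X_3 = X_1 + X_2 - 5  [with X_1=5, X_2=-14]  = -14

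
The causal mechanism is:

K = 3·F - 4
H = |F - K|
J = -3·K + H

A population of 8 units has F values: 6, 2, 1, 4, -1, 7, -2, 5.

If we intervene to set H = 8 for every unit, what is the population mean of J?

-4.75

do(H=8) breaks H's dependence on F. With H=8 fixed, J across the units is -34, 2, 11, -16, 29, -43, 38, -25, mean -4.75.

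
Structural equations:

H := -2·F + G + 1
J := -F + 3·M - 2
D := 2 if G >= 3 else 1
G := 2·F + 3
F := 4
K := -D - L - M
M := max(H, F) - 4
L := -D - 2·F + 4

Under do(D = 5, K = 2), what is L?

-9

The joint intervention fixes D = 5, K = 2, removing each variable's own equation.
L = -D - 2·F + 4  [with D=5, F=4]  = -9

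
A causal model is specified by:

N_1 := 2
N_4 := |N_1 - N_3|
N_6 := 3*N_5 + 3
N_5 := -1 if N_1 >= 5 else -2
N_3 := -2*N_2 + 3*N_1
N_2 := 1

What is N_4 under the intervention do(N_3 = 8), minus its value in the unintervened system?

The intervention breaks the incoming arrows to N_3: N_3 := -2*N_2 + 3*N_1 no longer applies, and N_3 = 8.
N_4 = |N_1 - N_3|  [with N_1=2, N_3=8]  = 6
Without intervention: N_3 = -2*N_2 + 3*N_1  [with N_2=1, N_1=2]  = 4; N_4 = |N_1 - N_3|  [with N_1=2, N_3=4]  = 2.
Change = 6 − 2 = 4.

4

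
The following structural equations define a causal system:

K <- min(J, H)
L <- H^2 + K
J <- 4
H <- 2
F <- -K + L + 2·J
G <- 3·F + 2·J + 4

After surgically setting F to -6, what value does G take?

-6

The intervention breaks the incoming arrows to F: F <- -K + L + 2·J no longer applies, and F = -6.
G = 3·F + 2·J + 4  [with F=-6, J=4]  = -6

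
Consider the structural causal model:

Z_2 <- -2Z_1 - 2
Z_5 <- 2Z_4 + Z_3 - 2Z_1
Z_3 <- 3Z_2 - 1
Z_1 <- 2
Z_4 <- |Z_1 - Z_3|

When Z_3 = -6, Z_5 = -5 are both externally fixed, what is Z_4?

8

The joint intervention fixes Z_3 = -6, Z_5 = -5, removing each variable's own equation.
Z_4 = |Z_1 - Z_3|  [with Z_1=2, Z_3=-6]  = 8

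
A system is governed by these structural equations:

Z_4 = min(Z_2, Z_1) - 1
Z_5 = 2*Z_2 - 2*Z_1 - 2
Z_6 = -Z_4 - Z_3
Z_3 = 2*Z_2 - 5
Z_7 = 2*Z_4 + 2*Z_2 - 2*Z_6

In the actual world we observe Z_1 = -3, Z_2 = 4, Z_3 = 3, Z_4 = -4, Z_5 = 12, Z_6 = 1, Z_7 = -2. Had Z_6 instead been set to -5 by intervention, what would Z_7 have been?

10

Intervening sets Z_6 = -5 and removes its equation (Z_6 = -Z_4 - Z_3).
Z_4 = min(Z_2, Z_1) - 1  [with Z_2=4, Z_1=-3]  = -4
Z_7 = 2*Z_4 + 2*Z_2 - 2*Z_6  [with Z_4=-4, Z_2=4, Z_6=-5]  = 10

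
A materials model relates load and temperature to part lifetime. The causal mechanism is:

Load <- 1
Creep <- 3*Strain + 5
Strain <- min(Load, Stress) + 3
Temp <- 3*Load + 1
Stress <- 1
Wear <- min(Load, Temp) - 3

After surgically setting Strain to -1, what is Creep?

do(Strain=-1) replaces the equation Strain <- min(Load, Stress) + 3 with the constant Strain = -1.
Creep = 3*Strain + 5  [with Strain=-1]  = 2

2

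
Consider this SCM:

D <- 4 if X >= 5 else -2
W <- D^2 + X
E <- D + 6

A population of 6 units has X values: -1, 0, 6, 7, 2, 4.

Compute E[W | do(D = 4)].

19

Under do(D=4), D's equation is replaced by D=4 for every unit. Per-unit W: 15, 16, 22, 23, 18, 20. Mean = 19.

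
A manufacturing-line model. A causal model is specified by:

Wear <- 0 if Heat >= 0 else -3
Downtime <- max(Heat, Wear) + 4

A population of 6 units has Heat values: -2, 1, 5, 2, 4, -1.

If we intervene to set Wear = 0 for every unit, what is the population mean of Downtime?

Under do(Wear=0), Wear's equation is replaced by Wear=0 for every unit. Per-unit Downtime: 4, 5, 9, 6, 8, 4. Mean = 6.

6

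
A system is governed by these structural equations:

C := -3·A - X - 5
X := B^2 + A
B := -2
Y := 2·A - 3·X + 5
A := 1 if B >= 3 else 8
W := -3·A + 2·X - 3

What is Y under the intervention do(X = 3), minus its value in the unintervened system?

27

The intervention breaks the incoming arrows to X: X := B^2 + A no longer applies, and X = 3.
A = 1 if B >= 3 else 8  [with B=-2]  = 8
Y = 2·A - 3·X + 5  [with A=8, X=3]  = 12
Without intervention: A = 1 if B >= 3 else 8  [with B=-2]  = 8; X = B^2 + A  [with B=-2, A=8]  = 12; Y = 2·A - 3·X + 5  [with A=8, X=12]  = -15.
Change = 12 − (-15) = 27.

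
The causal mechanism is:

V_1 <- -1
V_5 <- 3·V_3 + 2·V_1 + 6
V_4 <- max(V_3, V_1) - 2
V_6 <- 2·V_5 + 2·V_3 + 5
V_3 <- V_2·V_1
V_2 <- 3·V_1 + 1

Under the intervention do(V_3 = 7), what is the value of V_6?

The intervention breaks the incoming arrows to V_3: V_3 <- V_2·V_1 no longer applies, and V_3 = 7.
V_5 = 3·V_3 + 2·V_1 + 6  [with V_3=7, V_1=-1]  = 25
V_6 = 2·V_5 + 2·V_3 + 5  [with V_5=25, V_3=7]  = 69

69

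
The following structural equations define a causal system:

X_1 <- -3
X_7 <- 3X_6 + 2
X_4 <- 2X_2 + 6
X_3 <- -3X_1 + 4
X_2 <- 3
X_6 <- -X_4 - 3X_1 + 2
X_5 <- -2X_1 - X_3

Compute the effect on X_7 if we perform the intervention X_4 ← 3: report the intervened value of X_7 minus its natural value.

The intervention breaks the incoming arrows to X_4: X_4 <- 2X_2 + 6 no longer applies, and X_4 = 3.
X_6 = -X_4 - 3X_1 + 2  [with X_4=3, X_1=-3]  = 8
X_7 = 3X_6 + 2  [with X_6=8]  = 26
Without intervention: X_4 = 2X_2 + 6  [with X_2=3]  = 12; X_6 = -X_4 - 3X_1 + 2  [with X_4=12, X_1=-3]  = -1; X_7 = 3X_6 + 2  [with X_6=-1]  = -1.
Change = 26 − (-1) = 27.

27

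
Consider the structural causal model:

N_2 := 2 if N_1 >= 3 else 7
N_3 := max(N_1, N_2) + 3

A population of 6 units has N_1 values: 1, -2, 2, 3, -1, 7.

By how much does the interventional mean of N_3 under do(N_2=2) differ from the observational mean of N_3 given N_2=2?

The intervention sets N_2=2 in all 6 units regardless of N_1. Recomputing N_3 per unit gives 5, 5, 5, 6, 5, 10; average 6.
Observing N_2=2 restricts to units where N_2's equation naturally yields 2: N_1 ∈ {3, 7}. In that subpopulation N_3 = 6, 10, mean 8.
Difference = 6 − 8 = -2.

-2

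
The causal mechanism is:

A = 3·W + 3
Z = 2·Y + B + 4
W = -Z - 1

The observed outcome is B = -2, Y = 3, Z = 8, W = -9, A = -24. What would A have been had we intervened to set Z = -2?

6

do(Z=-2) replaces the equation Z = 2·Y + B + 4 with the constant Z = -2.
W = -Z - 1  [with Z=-2]  = 1
A = 3·W + 3  [with W=1]  = 6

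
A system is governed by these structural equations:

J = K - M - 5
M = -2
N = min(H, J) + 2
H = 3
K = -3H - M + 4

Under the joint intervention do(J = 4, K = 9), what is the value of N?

The joint intervention fixes J = 4, K = 9, removing each variable's own equation.
N = min(H, J) + 2  [with H=3, J=4]  = 5

5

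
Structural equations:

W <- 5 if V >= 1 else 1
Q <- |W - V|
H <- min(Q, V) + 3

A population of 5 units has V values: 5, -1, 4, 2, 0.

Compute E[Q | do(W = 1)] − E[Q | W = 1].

do(W=1) breaks W's dependence on V. With W=1 fixed, Q across the units is 4, 2, 3, 1, 1, mean 2.2.
Observing W=1 restricts to units where W's equation naturally yields 1: V ∈ {-1, 0}. In that subpopulation Q = 2, 1, mean 1.5.
Difference = 2.2 − 1.5 = 0.7.

0.7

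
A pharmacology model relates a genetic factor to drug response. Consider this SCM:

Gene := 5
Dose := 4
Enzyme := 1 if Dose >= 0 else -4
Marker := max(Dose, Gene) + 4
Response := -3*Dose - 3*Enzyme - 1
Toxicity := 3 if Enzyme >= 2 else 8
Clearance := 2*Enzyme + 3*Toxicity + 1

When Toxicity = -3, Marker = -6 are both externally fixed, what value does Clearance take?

-6

Under do(Toxicity = -3, Marker = -6), each intervened variable's structural equation is replaced by its fixed value.
Enzyme = 1 if Dose >= 0 else -4  [with Dose=4]  = 1
Clearance = 2*Enzyme + 3*Toxicity + 1  [with Enzyme=1, Toxicity=-3]  = -6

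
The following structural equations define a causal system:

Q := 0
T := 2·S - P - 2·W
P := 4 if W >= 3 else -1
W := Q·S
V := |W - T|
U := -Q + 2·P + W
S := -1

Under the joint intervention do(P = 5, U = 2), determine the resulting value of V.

7

Under do(P = 5, U = 2), each intervened variable's structural equation is replaced by its fixed value.
W = Q·S  [with Q=0, S=-1]  = 0
T = 2·S - P - 2·W  [with S=-1, P=5, W=0]  = -7
V = |W - T|  [with W=0, T=-7]  = 7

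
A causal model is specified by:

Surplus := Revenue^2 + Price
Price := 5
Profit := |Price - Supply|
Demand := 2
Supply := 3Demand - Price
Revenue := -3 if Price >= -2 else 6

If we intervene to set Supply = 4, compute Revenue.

The intervention breaks the incoming arrows to Supply: Supply := 3Demand - Price no longer applies, and Supply = 4.
Revenue is not downstream of the intervention, so its value is determined by the original equations.
Revenue = -3 if Price >= -2 else 6  [with Price=5]  = -3

-3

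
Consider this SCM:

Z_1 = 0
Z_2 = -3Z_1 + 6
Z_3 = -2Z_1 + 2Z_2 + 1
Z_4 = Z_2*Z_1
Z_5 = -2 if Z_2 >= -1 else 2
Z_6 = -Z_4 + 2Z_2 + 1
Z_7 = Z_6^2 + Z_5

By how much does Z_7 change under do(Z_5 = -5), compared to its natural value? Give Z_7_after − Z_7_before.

-3

Under do(Z_5=-5), the mechanism Z_5 = -2 if Z_2 >= -1 else 2 is discarded; Z_5 is fixed at -5.
Z_2 = -3Z_1 + 6  [with Z_1=0]  = 6
Z_4 = Z_2*Z_1  [with Z_2=6, Z_1=0]  = 0
Z_6 = -Z_4 + 2Z_2 + 1  [with Z_4=0, Z_2=6]  = 13
Z_7 = Z_6^2 + Z_5  [with Z_6=13, Z_5=-5]  = 164
Without intervention: Z_2 = -3Z_1 + 6  [with Z_1=0]  = 6; Z_4 = Z_2*Z_1  [with Z_2=6, Z_1=0]  = 0; Z_5 = -2 if Z_2 >= -1 else 2  [with Z_2=6]  = -2; Z_6 = -Z_4 + 2Z_2 + 1  [with Z_4=0, Z_2=6]  = 13; Z_7 = Z_6^2 + Z_5  [with Z_6=13, Z_5=-2]  = 167.
Change = 164 − 167 = -3.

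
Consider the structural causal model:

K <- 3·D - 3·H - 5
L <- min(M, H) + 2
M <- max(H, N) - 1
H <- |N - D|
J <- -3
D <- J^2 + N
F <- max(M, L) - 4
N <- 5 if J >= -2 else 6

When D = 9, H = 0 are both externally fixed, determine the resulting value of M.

Setting D = 9, H = 0 by intervention discards those variables' equations.
N = 5 if J >= -2 else 6  [with J=-3]  = 6
M = max(H, N) - 1  [with H=0, N=6]  = 5

5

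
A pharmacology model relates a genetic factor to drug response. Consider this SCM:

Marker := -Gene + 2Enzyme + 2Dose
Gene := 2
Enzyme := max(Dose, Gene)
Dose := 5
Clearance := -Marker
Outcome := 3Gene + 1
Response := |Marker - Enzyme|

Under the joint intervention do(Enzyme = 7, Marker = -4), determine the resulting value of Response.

Setting Enzyme = 7, Marker = -4 by intervention discards those variables' equations.
Response = |Marker - Enzyme|  [with Marker=-4, Enzyme=7]  = 11

11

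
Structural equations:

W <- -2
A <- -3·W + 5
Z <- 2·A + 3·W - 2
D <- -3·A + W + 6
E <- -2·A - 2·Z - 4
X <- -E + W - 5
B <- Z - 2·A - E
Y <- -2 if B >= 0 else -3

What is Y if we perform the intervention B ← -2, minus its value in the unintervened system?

do(B=-2) replaces the equation B <- Z - 2·A - E with the constant B = -2.
Y = -2 if B >= 0 else -3  [with B=-2]  = -3
Without intervention: A = -3·W + 5  [with W=-2]  = 11; Z = 2·A + 3·W - 2  [with A=11, W=-2]  = 14; E = -2·A - 2·Z - 4  [with A=11, Z=14]  = -54; B = Z - 2·A - E  [with Z=14, A=11, E=-54]  = 46; Y = -2 if B >= 0 else -3  [with B=46]  = -2.
Change = -3 − (-2) = -1.

-1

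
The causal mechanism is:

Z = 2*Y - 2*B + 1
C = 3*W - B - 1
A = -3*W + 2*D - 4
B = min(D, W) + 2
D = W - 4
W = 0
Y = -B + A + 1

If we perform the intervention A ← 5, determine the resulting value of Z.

The intervention breaks the incoming arrows to A: A = -3*W + 2*D - 4 no longer applies, and A = 5.
D = W - 4  [with W=0]  = -4
B = min(D, W) + 2  [with D=-4, W=0]  = -2
Y = -B + A + 1  [with B=-2, A=5]  = 8
Z = 2*Y - 2*B + 1  [with Y=8, B=-2]  = 21

21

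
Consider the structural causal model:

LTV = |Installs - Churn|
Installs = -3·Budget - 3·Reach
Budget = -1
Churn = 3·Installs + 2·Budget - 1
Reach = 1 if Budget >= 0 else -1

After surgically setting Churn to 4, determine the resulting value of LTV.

Intervening sets Churn = 4 and removes its equation (Churn = 3·Installs + 2·Budget - 1).
Reach = 1 if Budget >= 0 else -1  [with Budget=-1]  = -1
Installs = -3·Budget - 3·Reach  [with Budget=-1, Reach=-1]  = 6
LTV = |Installs - Churn|  [with Installs=6, Churn=4]  = 2

2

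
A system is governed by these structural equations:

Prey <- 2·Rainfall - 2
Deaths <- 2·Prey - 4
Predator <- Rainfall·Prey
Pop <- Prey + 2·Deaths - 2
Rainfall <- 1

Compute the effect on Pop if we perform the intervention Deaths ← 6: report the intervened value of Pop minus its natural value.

Intervening sets Deaths = 6 and removes its equation (Deaths <- 2·Prey - 4).
Prey = 2·Rainfall - 2  [with Rainfall=1]  = 0
Pop = Prey + 2·Deaths - 2  [with Prey=0, Deaths=6]  = 10
Without intervention: Prey = 2·Rainfall - 2  [with Rainfall=1]  = 0; Deaths = 2·Prey - 4  [with Prey=0]  = -4; Pop = Prey + 2·Deaths - 2  [with Prey=0, Deaths=-4]  = -10.
Change = 10 − (-10) = 20.

20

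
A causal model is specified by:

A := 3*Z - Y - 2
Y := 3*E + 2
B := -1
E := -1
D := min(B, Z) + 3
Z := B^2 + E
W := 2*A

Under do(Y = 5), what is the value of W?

-14

The intervention breaks the incoming arrows to Y: Y := 3*E + 2 no longer applies, and Y = 5.
Z = B^2 + E  [with B=-1, E=-1]  = 0
A = 3*Z - Y - 2  [with Z=0, Y=5]  = -7
W = 2*A  [with A=-7]  = -14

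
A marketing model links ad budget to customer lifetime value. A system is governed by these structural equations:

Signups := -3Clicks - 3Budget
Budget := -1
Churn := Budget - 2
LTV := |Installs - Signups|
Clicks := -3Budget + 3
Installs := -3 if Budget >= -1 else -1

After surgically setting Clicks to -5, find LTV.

21

Under do(Clicks=-5), the mechanism Clicks := -3Budget + 3 is discarded; Clicks is fixed at -5.
Installs = -3 if Budget >= -1 else -1  [with Budget=-1]  = -3
Signups = -3Clicks - 3Budget  [with Clicks=-5, Budget=-1]  = 18
LTV = |Installs - Signups|  [with Installs=-3, Signups=18]  = 21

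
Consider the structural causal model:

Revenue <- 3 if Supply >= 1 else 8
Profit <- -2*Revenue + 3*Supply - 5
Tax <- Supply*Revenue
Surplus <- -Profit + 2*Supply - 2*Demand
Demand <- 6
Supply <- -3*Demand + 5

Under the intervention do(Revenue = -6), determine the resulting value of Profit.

do(Revenue=-6) replaces the equation Revenue <- 3 if Supply >= 1 else 8 with the constant Revenue = -6.
Supply = -3*Demand + 5  [with Demand=6]  = -13
Profit = -2*Revenue + 3*Supply - 5  [with Revenue=-6, Supply=-13]  = -32

-32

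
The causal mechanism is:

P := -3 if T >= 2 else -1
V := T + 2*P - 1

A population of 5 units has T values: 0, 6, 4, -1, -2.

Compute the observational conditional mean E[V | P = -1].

-4

Conditioning on P=-1 selects the 3 unit(s) with T ∈ {0, -1, -2}. Their V values: -3, -4, -5. Mean = -4.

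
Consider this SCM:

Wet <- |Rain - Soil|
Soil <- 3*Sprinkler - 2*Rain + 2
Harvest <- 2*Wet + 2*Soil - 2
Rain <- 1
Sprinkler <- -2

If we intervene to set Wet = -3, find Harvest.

Intervening sets Wet = -3 and removes its equation (Wet <- |Rain - Soil|).
Soil = 3*Sprinkler - 2*Rain + 2  [with Sprinkler=-2, Rain=1]  = -6
Harvest = 2*Wet + 2*Soil - 2  [with Wet=-3, Soil=-6]  = -20

-20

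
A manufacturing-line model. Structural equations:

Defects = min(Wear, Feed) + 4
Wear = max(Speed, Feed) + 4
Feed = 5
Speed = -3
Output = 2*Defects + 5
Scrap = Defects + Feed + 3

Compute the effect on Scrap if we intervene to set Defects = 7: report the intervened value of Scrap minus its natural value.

Intervening sets Defects = 7 and removes its equation (Defects = min(Wear, Feed) + 4).
Scrap = Defects + Feed + 3  [with Defects=7, Feed=5]  = 15
Without intervention: Wear = max(Speed, Feed) + 4  [with Speed=-3, Feed=5]  = 9; Defects = min(Wear, Feed) + 4  [with Wear=9, Feed=5]  = 9; Scrap = Defects + Feed + 3  [with Defects=9, Feed=5]  = 17.
Change = 15 − 17 = -2.

-2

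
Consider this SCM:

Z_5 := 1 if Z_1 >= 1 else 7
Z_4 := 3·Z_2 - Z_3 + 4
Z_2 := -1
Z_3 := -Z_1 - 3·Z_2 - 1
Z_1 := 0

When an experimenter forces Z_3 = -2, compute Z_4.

The intervention breaks the incoming arrows to Z_3: Z_3 := -Z_1 - 3·Z_2 - 1 no longer applies, and Z_3 = -2.
Z_4 = 3·Z_2 - Z_3 + 4  [with Z_2=-1, Z_3=-2]  = 3

3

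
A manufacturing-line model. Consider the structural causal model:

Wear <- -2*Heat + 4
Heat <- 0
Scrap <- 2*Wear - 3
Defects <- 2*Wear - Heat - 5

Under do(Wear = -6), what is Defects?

-17

The intervention breaks the incoming arrows to Wear: Wear <- -2*Heat + 4 no longer applies, and Wear = -6.
Defects = 2*Wear - Heat - 5  [with Wear=-6, Heat=0]  = -17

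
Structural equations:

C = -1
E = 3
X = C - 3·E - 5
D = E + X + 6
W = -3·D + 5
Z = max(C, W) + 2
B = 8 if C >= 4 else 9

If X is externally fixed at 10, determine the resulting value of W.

do(X=10) replaces the equation X = C - 3·E - 5 with the constant X = 10.
D = E + X + 6  [with E=3, X=10]  = 19
W = -3·D + 5  [with D=19]  = -52

-52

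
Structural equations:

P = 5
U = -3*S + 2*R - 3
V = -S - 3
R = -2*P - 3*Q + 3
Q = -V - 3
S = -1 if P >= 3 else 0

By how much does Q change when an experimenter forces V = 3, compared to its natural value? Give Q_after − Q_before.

-5

The intervention breaks the incoming arrows to V: V = -S - 3 no longer applies, and V = 3.
Q = -V - 3  [with V=3]  = -6
Without intervention: S = -1 if P >= 3 else 0  [with P=5]  = -1; V = -S - 3  [with S=-1]  = -2; Q = -V - 3  [with V=-2]  = -1.
Change = -6 − (-1) = -5.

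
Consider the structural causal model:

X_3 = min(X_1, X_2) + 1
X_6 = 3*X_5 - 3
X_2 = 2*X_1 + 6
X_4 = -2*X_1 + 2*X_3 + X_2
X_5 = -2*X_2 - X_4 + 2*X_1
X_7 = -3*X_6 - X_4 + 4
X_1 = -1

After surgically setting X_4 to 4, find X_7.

The intervention breaks the incoming arrows to X_4: X_4 = -2*X_1 + 2*X_3 + X_2 no longer applies, and X_4 = 4.
X_2 = 2*X_1 + 6  [with X_1=-1]  = 4
X_5 = -2*X_2 - X_4 + 2*X_1  [with X_2=4, X_4=4, X_1=-1]  = -14
X_6 = 3*X_5 - 3  [with X_5=-14]  = -45
X_7 = -3*X_6 - X_4 + 4  [with X_6=-45, X_4=4]  = 135

135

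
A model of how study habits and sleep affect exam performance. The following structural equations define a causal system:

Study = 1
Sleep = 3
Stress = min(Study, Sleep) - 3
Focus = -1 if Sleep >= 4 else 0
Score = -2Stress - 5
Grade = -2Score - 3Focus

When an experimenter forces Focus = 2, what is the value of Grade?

Under do(Focus=2), the mechanism Focus = -1 if Sleep >= 4 else 0 is discarded; Focus is fixed at 2.
Stress = min(Study, Sleep) - 3  [with Study=1, Sleep=3]  = -2
Score = -2Stress - 5  [with Stress=-2]  = -1
Grade = -2Score - 3Focus  [with Score=-1, Focus=2]  = -4

-4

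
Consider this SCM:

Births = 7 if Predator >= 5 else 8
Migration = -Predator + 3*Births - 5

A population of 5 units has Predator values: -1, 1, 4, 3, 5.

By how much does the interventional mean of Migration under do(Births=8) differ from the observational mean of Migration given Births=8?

Under do(Births=8), Births's equation is replaced by Births=8 for every unit. Per-unit Migration: 20, 18, 15, 16, 14. Mean = 16.6.
Observing Births=8 restricts to units where Births's equation naturally yields 8: Predator ∈ {-1, 1, 4, 3}. In that subpopulation Migration = 20, 18, 15, 16, mean 17.25.
Difference = 16.6 − 17.25 = -0.65.

-0.65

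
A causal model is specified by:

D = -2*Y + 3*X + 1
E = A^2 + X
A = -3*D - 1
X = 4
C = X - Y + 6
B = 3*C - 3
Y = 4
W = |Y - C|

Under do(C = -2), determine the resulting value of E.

The intervention breaks the incoming arrows to C: C = X - Y + 6 no longer applies, and C = -2.
No directed path runs from C to E, so E keeps its natural value.
D = -2*Y + 3*X + 1  [with Y=4, X=4]  = 5
A = -3*D - 1  [with D=5]  = -16
E = A^2 + X  [with A=-16, X=4]  = 260

260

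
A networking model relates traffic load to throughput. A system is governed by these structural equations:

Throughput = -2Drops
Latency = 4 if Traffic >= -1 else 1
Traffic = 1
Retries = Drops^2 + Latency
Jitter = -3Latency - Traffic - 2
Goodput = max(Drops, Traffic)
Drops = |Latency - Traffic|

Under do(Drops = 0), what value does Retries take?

The intervention breaks the incoming arrows to Drops: Drops = |Latency - Traffic| no longer applies, and Drops = 0.
Latency = 4 if Traffic >= -1 else 1  [with Traffic=1]  = 4
Retries = Drops^2 + Latency  [with Drops=0, Latency=4]  = 4

4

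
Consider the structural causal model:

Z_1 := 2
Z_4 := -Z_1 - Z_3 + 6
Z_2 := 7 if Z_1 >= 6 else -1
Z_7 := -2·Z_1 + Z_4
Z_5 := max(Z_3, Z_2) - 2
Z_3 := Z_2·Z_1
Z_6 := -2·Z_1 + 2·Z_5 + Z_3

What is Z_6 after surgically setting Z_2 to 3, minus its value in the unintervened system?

22

Under do(Z_2=3), the mechanism Z_2 := 7 if Z_1 >= 6 else -1 is discarded; Z_2 is fixed at 3.
Z_3 = Z_2·Z_1  [with Z_2=3, Z_1=2]  = 6
Z_5 = max(Z_3, Z_2) - 2  [with Z_3=6, Z_2=3]  = 4
Z_6 = -2·Z_1 + 2·Z_5 + Z_3  [with Z_1=2, Z_5=4, Z_3=6]  = 10
Without intervention: Z_2 = 7 if Z_1 >= 6 else -1  [with Z_1=2]  = -1; Z_3 = Z_2·Z_1  [with Z_2=-1, Z_1=2]  = -2; Z_5 = max(Z_3, Z_2) - 2  [with Z_3=-2, Z_2=-1]  = -3; Z_6 = -2·Z_1 + 2·Z_5 + Z_3  [with Z_1=2, Z_5=-3, Z_3=-2]  = -12.
Change = 10 − (-12) = 22.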